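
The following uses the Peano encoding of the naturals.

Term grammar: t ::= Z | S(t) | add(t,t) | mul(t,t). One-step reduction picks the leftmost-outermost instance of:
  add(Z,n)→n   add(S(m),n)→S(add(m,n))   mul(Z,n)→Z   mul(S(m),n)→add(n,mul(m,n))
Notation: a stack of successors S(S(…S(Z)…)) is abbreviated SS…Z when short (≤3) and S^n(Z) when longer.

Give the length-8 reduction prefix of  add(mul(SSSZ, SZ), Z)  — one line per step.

Answer: after 8 steps: S(S(add(mul(SZ, SZ), Z)))

Working:
  start: add(mul(SSSZ, SZ), Z)
  [1] add(add(SZ, mul(SSZ, SZ)), Z)
  [2] add(S(add(Z, mul(SSZ, SZ))), Z)
  [3] S(add(add(Z, mul(SSZ, SZ)), Z))
  [4] S(add(mul(SSZ, SZ), Z))
  [5] S(add(add(SZ, mul(SZ, SZ)), Z))
  [6] S(add(S(add(Z, mul(SZ, SZ))), Z))
  [7] S(S(add(add(Z, mul(SZ, SZ)), Z)))
  [8] S(S(add(mul(SZ, SZ), Z)))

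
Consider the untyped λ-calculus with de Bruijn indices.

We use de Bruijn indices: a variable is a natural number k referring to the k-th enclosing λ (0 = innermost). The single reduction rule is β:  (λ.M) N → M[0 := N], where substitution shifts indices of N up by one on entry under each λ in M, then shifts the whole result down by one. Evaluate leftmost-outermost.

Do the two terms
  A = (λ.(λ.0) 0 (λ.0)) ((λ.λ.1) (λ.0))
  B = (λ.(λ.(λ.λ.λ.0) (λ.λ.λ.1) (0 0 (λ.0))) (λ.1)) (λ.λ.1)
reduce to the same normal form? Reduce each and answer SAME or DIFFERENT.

Term A:
  start: (λ.(λ.0) 0 (λ.0)) ((λ.λ.1) (λ.0))
  step 1: (λ.0) ((λ.λ.1) (λ.0)) (λ.0)
  step 2: (λ.λ.1) (λ.0) (λ.0)
  step 3: (λ.λ.0) (λ.0)
  step 4: λ.0

Term B:
  start: (λ.(λ.(λ.λ.λ.0) (λ.λ.λ.1) (0 0 (λ.0))) (λ.1)) (λ.λ.1)
  step 1: (λ.(λ.λ.λ.0) (λ.λ.λ.1) (0 0 (λ.0))) (λ.λ.λ.1)
  step 2: (λ.λ.λ.0) (λ.λ.λ.1) ((λ.λ.λ.1) (λ.λ.λ.1) (λ.0))
  step 3: (λ.λ.0) ((λ.λ.λ.1) (λ.λ.λ.1) (λ.0))
  step 4: λ.0

Answer: SAME — A ⇓ λ.0, B ⇓ λ.0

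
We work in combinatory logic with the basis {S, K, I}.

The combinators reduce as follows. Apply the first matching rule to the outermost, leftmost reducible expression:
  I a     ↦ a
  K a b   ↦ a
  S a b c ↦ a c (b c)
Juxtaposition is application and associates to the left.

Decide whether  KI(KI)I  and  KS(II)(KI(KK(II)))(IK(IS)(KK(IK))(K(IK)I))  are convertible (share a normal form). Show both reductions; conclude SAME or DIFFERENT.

Answer: DIFFERENT — A ⇓ I, B ⇓ SI(SK)

Working:
Term A:
  start: KI(KI)I
  →1  II
  →2  I

Term B:
  start: KS(II)(KI(KK(II)))(IK(IS)(KK(IK))(K(IK)I))
  →1  S(KI(KK(II)))(IK(IS)(KK(IK))(K(IK)I))
  →2  SI(IK(IS)(KK(IK))(K(IK)I))
  →3  SI(K(IS)(KK(IK))(K(IK)I))
  →4  SI(IS(K(IK)I))
  →5  SI(S(K(IK)I))
  →6  SI(S(IK))
  →7  SI(SK)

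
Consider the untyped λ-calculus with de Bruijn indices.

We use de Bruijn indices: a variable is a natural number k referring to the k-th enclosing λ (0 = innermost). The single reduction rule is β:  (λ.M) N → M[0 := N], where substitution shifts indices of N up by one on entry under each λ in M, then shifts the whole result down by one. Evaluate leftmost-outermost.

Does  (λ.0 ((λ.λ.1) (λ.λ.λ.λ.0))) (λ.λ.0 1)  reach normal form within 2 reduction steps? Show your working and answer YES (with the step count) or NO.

Answer: NO — after 2 steps the term is λ.0 ((λ.λ.1) (λ.λ.λ.λ.0)), not yet normal

Derivation:
  start: (λ.0 ((λ.λ.1) (λ.λ.λ.λ.0))) (λ.λ.0 1)
  →1  (λ.λ.0 1) ((λ.λ.1) (λ.λ.λ.λ.0))
  →2  λ.0 ((λ.λ.1) (λ.λ.λ.λ.0))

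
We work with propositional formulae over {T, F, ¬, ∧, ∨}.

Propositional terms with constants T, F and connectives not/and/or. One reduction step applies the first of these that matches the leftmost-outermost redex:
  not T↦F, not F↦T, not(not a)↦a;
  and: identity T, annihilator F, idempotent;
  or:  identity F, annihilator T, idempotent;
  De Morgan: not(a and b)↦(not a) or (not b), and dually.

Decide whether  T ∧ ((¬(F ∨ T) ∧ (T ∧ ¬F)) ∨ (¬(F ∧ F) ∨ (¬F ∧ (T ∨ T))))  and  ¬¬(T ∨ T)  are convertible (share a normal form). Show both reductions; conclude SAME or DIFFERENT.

Term A:
  start: T ∧ ((¬(F ∨ T) ∧ (T ∧ ¬F)) ∨ (¬(F ∧ F) ∨ (¬F ∧ (T ∨ T))))
  →1  (¬(F ∨ T) ∧ (T ∧ ¬F)) ∨ (¬(F ∧ F) ∨ (¬F ∧ (T ∨ T)))
  →2  ((¬F ∧ ¬T) ∧ (T ∧ ¬F)) ∨ (¬(F ∧ F) ∨ (¬F ∧ (T ∨ T)))
  →3  ((T ∧ ¬T) ∧ (T ∧ ¬F)) ∨ (¬(F ∧ F) ∨ (¬F ∧ (T ∨ T)))
  →4  (¬T ∧ (T ∧ ¬F)) ∨ (¬(F ∧ F) ∨ (¬F ∧ (T ∨ T)))
  →5  (F ∧ (T ∧ ¬F)) ∨ (¬(F ∧ F) ∨ (¬F ∧ (T ∨ T)))
  →6  F ∨ (¬(F ∧ F) ∨ (¬F ∧ (T ∨ T)))
  →7  ¬(F ∧ F) ∨ (¬F ∧ (T ∨ T))
  →8  (¬F ∨ ¬F) ∨ (¬F ∧ (T ∨ T))
  →9  ¬F ∨ (¬F ∧ (T ∨ T))
  →10  T ∨ (¬F ∧ (T ∨ T))
  →11  T

Term B:
  start: ¬¬(T ∨ T)
  →1  T ∨ T
  →2  T

Answer: SAME — A ⇓ T, B ⇓ T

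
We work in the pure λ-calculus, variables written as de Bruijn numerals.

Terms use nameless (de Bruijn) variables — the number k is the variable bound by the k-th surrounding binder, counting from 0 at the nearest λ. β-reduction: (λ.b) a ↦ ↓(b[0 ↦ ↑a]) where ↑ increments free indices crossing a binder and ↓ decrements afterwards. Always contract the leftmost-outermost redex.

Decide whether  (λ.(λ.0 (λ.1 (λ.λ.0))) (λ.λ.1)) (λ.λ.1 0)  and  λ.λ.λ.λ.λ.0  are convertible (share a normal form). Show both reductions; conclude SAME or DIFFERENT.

Term A:
  start: (λ.(λ.0 (λ.1 (λ.λ.0))) (λ.λ.1)) (λ.λ.1 0)
  →1  (λ.0 (λ.1 (λ.λ.0))) (λ.λ.1)
  →2  (λ.λ.1) (λ.(λ.λ.1) (λ.λ.0))
  →3  λ.λ.(λ.λ.1) (λ.λ.0)
  →4  λ.λ.λ.λ.λ.0

Term B:
  start: λ.λ.λ.λ.λ.0

Answer: SAME — A ⇓ λ.λ.λ.λ.λ.0, B ⇓ λ.λ.λ.λ.λ.0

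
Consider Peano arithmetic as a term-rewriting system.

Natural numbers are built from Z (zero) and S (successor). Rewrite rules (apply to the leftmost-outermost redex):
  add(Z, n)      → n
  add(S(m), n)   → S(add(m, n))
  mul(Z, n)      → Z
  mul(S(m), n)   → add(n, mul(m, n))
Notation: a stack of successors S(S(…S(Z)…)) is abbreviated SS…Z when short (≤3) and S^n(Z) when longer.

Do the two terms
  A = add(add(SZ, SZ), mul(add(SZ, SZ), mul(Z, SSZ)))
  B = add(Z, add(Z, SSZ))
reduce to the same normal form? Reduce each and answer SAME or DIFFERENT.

Term A:
  start: add(add(SZ, SZ), mul(add(SZ, SZ), mul(Z, SSZ)))
  step 1: add(S(add(Z, SZ)), mul(add(SZ, SZ), mul(Z, SSZ)))
  step 2: S(add(add(Z, SZ), mul(add(SZ, SZ), mul(Z, SSZ))))
  step 3: S(add(SZ, mul(add(SZ, SZ), mul(Z, SSZ))))
  step 4: S(S(add(Z, mul(add(SZ, SZ), mul(Z, SSZ)))))
  step 5: S(S(mul(add(SZ, SZ), mul(Z, SSZ))))
  step 6: S(S(mul(S(add(Z, SZ)), mul(Z, SSZ))))
  step 7: S(S(add(mul(Z, SSZ), mul(add(Z, SZ), mul(Z, SSZ)))))
  step 8: S(S(add(Z, mul(add(Z, SZ), mul(Z, SSZ)))))
  step 9: S(S(mul(add(Z, SZ), mul(Z, SSZ))))
  step 10: S(S(mul(SZ, mul(Z, SSZ))))
  step 11: S(S(add(mul(Z, SSZ), mul(Z, mul(Z, SSZ)))))
  step 12: S(S(add(Z, mul(Z, mul(Z, SSZ)))))
  step 13: S(S(mul(Z, mul(Z, SSZ))))
  step 14: SSZ

Term B:
  start: add(Z, add(Z, SSZ))
  step 1: add(Z, SSZ)
  step 2: SSZ

Answer: SAME — A ⇓ SSZ, B ⇓ SSZ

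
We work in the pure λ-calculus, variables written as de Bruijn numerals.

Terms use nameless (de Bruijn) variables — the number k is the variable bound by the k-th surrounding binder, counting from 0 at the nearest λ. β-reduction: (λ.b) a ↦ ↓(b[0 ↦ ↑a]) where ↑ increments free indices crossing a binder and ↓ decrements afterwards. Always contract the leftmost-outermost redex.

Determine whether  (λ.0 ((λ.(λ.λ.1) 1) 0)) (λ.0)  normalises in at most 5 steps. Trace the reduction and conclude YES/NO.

Answer: YES — reaches normal form λ.λ.0 in 4 ≤ 5 steps

Reduction:
  start: (λ.0 ((λ.(λ.λ.1) 1) 0)) (λ.0)
  →1  (λ.0) ((λ.(λ.λ.1) (λ.0)) (λ.0))
  →2  (λ.(λ.λ.1) (λ.0)) (λ.0)
  →3  (λ.λ.1) (λ.0)
  →4  λ.λ.0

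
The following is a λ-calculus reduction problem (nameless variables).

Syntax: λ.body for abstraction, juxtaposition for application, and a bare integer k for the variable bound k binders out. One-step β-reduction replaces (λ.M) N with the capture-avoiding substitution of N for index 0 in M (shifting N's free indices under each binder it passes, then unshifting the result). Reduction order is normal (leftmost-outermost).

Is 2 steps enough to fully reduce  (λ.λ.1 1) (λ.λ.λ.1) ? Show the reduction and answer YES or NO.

Answer: YES — reaches normal form λ.λ.λ.1 in 2 ≤ 2 steps

Working:
  start: (λ.λ.1 1) (λ.λ.λ.1)
  step 1: λ.(λ.λ.λ.1) (λ.λ.λ.1)
  step 2: λ.λ.λ.1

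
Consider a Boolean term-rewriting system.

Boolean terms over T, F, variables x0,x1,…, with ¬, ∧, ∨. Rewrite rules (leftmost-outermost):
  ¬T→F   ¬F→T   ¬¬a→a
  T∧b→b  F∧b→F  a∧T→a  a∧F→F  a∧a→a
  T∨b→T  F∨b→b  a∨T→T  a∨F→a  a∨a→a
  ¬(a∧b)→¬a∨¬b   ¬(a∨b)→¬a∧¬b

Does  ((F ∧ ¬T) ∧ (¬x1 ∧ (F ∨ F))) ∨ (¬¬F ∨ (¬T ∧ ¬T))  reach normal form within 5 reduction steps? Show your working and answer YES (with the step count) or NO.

Answer: NO — after 5 steps the term is ¬T ∧ ¬T, not yet normal

Derivation:
  start: ((F ∧ ¬T) ∧ (¬x1 ∧ (F ∨ F))) ∨ (¬¬F ∨ (¬T ∧ ¬T))
  →1  (F ∧ (¬x1 ∧ (F ∨ F))) ∨ (¬¬F ∨ (¬T ∧ ¬T))
  →2  F ∨ (¬¬F ∨ (¬T ∧ ¬T))
  →3  ¬¬F ∨ (¬T ∧ ¬T)
  →4  F ∨ (¬T ∧ ¬T)
  →5  ¬T ∧ ¬T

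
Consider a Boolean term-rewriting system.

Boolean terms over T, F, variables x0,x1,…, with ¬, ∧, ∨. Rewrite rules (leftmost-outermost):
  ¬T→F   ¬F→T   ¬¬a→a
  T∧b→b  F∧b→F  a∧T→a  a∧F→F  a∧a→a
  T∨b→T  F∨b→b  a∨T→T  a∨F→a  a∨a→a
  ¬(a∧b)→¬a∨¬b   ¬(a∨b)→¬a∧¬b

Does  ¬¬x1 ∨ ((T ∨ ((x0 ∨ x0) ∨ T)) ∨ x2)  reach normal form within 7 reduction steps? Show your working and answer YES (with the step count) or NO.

  start: ¬¬x1 ∨ ((T ∨ ((x0 ∨ x0) ∨ T)) ∨ x2)
  step 1: x1 ∨ ((T ∨ ((x0 ∨ x0) ∨ T)) ∨ x2)
  step 2: x1 ∨ (T ∨ x2)
  step 3: x1 ∨ T
  step 4: T

Answer: YES — reaches normal form T in 4 ≤ 7 steps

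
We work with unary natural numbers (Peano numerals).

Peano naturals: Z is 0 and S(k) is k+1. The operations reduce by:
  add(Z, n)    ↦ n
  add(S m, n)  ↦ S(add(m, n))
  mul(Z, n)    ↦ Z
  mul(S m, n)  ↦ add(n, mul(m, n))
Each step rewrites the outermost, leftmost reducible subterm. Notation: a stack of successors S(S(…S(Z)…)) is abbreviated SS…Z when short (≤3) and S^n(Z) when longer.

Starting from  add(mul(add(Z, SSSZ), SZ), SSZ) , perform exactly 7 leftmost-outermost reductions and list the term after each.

  start: add(mul(add(Z, SSSZ), SZ), SSZ)
  →1  add(mul(SSSZ, SZ), SSZ)
  →2  add(add(SZ, mul(SSZ, SZ)), SSZ)
  →3  add(S(add(Z, mul(SSZ, SZ))), SSZ)
  →4  S(add(add(Z, mul(SSZ, SZ)), SSZ))
  →5  S(add(mul(SSZ, SZ), SSZ))
  →6  S(add(add(SZ, mul(SZ, SZ)), SSZ))
  →7  S(add(S(add(Z, mul(SZ, SZ))), SSZ))

Answer: after 7 steps: S(add(S(add(Z, mul(SZ, SZ))), SSZ))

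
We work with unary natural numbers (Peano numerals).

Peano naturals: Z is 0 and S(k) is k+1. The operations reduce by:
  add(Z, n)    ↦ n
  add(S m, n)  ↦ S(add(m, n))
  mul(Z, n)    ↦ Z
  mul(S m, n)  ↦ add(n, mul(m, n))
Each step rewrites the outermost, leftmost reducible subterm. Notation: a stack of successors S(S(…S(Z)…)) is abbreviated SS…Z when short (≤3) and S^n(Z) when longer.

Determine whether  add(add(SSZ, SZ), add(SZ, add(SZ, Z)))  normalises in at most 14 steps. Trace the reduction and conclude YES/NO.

Answer: YES — reaches normal form S^5(Z) in 11 ≤ 14 steps

Working:
  start: add(add(SSZ, SZ), add(SZ, add(SZ, Z)))
  [1] add(S(add(SZ, SZ)), add(SZ, add(SZ, Z)))
  [2] S(add(add(SZ, SZ), add(SZ, add(SZ, Z))))
  [3] S(add(S(add(Z, SZ)), add(SZ, add(SZ, Z))))
  [4] S(S(add(add(Z, SZ), add(SZ, add(SZ, Z)))))
  [5] S(S(add(SZ, add(SZ, add(SZ, Z)))))
  [6] S(S(S(add(Z, add(SZ, add(SZ, Z))))))
  [7] S(S(S(add(SZ, add(SZ, Z)))))
  [8] S(S(S(S(add(Z, add(SZ, Z))))))
  [9] S(S(S(S(add(SZ, Z)))))
  [10] S(S(S(S(S(add(Z, Z))))))
  [11] S^5(Z)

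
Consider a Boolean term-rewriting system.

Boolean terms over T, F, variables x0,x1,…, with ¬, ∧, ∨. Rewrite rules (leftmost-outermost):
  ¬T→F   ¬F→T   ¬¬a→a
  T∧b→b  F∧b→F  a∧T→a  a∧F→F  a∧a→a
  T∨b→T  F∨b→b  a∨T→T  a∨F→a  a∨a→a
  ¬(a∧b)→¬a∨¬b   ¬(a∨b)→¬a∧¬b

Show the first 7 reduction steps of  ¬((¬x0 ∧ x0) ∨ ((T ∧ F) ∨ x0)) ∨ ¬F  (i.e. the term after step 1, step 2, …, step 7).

  start: ¬((¬x0 ∧ x0) ∨ ((T ∧ F) ∨ x0)) ∨ ¬F
  →1  (¬(¬x0 ∧ x0) ∧ ¬((T ∧ F) ∨ x0)) ∨ ¬F
  →2  ((¬¬x0 ∨ ¬x0) ∧ ¬((T ∧ F) ∨ x0)) ∨ ¬F
  →3  ((x0 ∨ ¬x0) ∧ ¬((T ∧ F) ∨ x0)) ∨ ¬F
  →4  ((x0 ∨ ¬x0) ∧ (¬(T ∧ F) ∧ ¬x0)) ∨ ¬F
  →5  ((x0 ∨ ¬x0) ∧ ((¬T ∨ ¬F) ∧ ¬x0)) ∨ ¬F
  →6  ((x0 ∨ ¬x0) ∧ ((F ∨ ¬F) ∧ ¬x0)) ∨ ¬F
  →7  ((x0 ∨ ¬x0) ∧ (¬F ∧ ¬x0)) ∨ ¬F

Answer: after 7 steps: ((x0 ∨ ¬x0) ∧ (¬F ∧ ¬x0)) ∨ ¬F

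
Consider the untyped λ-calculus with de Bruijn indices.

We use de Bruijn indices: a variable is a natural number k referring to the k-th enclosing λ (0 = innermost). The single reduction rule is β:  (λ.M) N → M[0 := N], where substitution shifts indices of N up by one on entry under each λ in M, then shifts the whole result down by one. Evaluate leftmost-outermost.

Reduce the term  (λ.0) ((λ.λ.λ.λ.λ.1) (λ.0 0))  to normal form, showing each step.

Answer: normal form = λ.λ.λ.λ.1  (in 2 steps)

Reduction:
  start: (λ.0) ((λ.λ.λ.λ.λ.1) (λ.0 0))
  step 1: (λ.λ.λ.λ.λ.1) (λ.0 0)
  step 2: λ.λ.λ.λ.1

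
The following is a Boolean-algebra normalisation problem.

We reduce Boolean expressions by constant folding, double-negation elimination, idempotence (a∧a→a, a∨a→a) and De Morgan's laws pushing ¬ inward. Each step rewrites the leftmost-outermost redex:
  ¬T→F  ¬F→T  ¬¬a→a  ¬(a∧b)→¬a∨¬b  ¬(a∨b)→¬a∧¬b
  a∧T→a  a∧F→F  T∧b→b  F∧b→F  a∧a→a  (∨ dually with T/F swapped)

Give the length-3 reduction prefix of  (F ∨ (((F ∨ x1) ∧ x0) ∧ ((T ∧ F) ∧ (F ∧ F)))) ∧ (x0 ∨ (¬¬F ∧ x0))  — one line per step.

Answer: after 3 steps: ((x1 ∧ x0) ∧ (F ∧ (F ∧ F))) ∧ (x0 ∨ (¬¬F ∧ x0))

Reduction:
  start: (F ∨ (((F ∨ x1) ∧ x0) ∧ ((T ∧ F) ∧ (F ∧ F)))) ∧ (x0 ∨ (¬¬F ∧ x0))
  step 1: (((F ∨ x1) ∧ x0) ∧ ((T ∧ F) ∧ (F ∧ F))) ∧ (x0 ∨ (¬¬F ∧ x0))
  step 2: ((x1 ∧ x0) ∧ ((T ∧ F) ∧ (F ∧ F))) ∧ (x0 ∨ (¬¬F ∧ x0))
  step 3: ((x1 ∧ x0) ∧ (F ∧ (F ∧ F))) ∧ (x0 ∨ (¬¬F ∧ x0))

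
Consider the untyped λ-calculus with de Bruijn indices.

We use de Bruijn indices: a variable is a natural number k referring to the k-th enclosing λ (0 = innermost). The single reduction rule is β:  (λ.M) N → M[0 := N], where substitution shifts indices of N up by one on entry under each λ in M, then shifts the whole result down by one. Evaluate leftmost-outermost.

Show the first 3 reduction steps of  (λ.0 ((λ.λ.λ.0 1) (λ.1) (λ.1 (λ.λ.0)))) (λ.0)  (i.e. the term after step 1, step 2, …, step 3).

Answer: after 3 steps: (λ.λ.0 1) (λ.(λ.0) (λ.λ.0))

Derivation:
  start: (λ.0 ((λ.λ.λ.0 1) (λ.1) (λ.1 (λ.λ.0)))) (λ.0)
  →1  (λ.0) ((λ.λ.λ.0 1) (λ.λ.0) (λ.(λ.0) (λ.λ.0)))
  →2  (λ.λ.λ.0 1) (λ.λ.0) (λ.(λ.0) (λ.λ.0))
  →3  (λ.λ.0 1) (λ.(λ.0) (λ.λ.0))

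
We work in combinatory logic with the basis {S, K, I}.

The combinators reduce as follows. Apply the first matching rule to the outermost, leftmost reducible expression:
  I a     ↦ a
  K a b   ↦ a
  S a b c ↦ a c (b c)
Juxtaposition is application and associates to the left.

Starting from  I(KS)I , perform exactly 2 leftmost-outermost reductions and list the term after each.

Answer: after 2 steps: S

Working:
  start: I(KS)I
  [1] KSI
  [2] S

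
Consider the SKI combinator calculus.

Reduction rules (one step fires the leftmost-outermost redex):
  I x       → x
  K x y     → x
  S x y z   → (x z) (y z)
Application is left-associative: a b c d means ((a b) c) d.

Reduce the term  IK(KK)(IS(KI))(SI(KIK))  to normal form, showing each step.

  start: IK(KK)(IS(KI))(SI(KIK))
  step 1: K(KK)(IS(KI))(SI(KIK))
  step 2: KK(SI(KIK))
  step 3: K

Answer: normal form = K  (in 3 steps)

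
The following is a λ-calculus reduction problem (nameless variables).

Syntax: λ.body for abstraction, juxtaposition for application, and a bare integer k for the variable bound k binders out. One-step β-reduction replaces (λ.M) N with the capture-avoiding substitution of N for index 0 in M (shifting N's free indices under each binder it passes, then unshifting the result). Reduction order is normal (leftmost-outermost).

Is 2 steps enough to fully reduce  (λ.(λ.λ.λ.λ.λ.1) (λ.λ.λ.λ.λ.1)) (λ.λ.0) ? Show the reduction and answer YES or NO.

Answer: YES — reaches normal form λ.λ.λ.λ.1 in 2 ≤ 2 steps

Reduction:
  start: (λ.(λ.λ.λ.λ.λ.1) (λ.λ.λ.λ.λ.1)) (λ.λ.0)
  [1] (λ.λ.λ.λ.λ.1) (λ.λ.λ.λ.λ.1)
  [2] λ.λ.λ.λ.1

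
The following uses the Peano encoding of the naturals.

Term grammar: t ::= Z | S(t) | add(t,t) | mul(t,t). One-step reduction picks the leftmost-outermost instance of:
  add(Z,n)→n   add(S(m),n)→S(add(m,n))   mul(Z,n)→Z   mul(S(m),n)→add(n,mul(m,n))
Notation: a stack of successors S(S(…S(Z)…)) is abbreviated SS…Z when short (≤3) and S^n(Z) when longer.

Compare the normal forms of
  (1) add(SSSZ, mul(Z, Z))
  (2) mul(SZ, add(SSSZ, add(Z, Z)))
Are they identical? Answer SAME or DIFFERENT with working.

Answer: SAME — A ⇓ SSSZ, B ⇓ SSSZ

Reduction:
Term A:
  start: add(SSSZ, mul(Z, Z))
  step 1: S(add(SSZ, mul(Z, Z)))
  step 2: S(S(add(SZ, mul(Z, Z))))
  step 3: S(S(S(add(Z, mul(Z, Z)))))
  step 4: S(S(S(mul(Z, Z))))
  step 5: SSSZ

Term B:
  start: mul(SZ, add(SSSZ, add(Z, Z)))
  step 1: add(add(SSSZ, add(Z, Z)), mul(Z, add(SSSZ, add(Z, Z))))
  step 2: add(S(add(SSZ, add(Z, Z))), mul(Z, add(SSSZ, add(Z, Z))))
  step 3: S(add(add(SSZ, add(Z, Z)), mul(Z, add(SSSZ, add(Z, Z)))))
  step 4: S(add(S(add(SZ, add(Z, Z))), mul(Z, add(SSSZ, add(Z, Z)))))
  step 5: S(S(add(add(SZ, add(Z, Z)), mul(Z, add(SSSZ, add(Z, Z))))))
  step 6: S(S(add(S(add(Z, add(Z, Z))), mul(Z, add(SSSZ, add(Z, Z))))))
  step 7: S(S(S(add(add(Z, add(Z, Z)), mul(Z, add(SSSZ, add(Z, Z)))))))
  step 8: S(S(S(add(add(Z, Z), mul(Z, add(SSSZ, add(Z, Z)))))))
  step 9: S(S(S(add(Z, mul(Z, add(SSSZ, add(Z, Z)))))))
  step 10: S(S(S(mul(Z, add(SSSZ, add(Z, Z))))))
  step 11: SSSZ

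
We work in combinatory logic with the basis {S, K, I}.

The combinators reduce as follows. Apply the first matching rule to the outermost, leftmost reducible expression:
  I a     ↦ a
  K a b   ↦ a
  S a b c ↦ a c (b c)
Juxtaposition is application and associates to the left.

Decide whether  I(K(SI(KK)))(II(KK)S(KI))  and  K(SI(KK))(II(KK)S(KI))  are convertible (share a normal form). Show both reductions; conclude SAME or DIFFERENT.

Term A:
  start: I(K(SI(KK)))(II(KK)S(KI))
  step 1: K(SI(KK))(II(KK)S(KI))
  step 2: SI(KK)

Term B:
  start: K(SI(KK))(II(KK)S(KI))
  step 1: SI(KK)

Answer: SAME — A ⇓ SI(KK), B ⇓ SI(KK)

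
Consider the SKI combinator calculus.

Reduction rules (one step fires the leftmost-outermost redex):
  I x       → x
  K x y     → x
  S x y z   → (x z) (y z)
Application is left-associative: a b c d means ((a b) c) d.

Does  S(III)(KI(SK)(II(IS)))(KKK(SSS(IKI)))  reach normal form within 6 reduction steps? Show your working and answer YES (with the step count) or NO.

Answer: NO — after 6 steps the term is SSS(IKI), not yet normal

Working:
  start: S(III)(KI(SK)(II(IS)))(KKK(SSS(IKI)))
  step 1: III(KKK(SSS(IKI)))(KI(SK)(II(IS))(KKK(SSS(IKI))))
  step 2: II(KKK(SSS(IKI)))(KI(SK)(II(IS))(KKK(SSS(IKI))))
  step 3: I(KKK(SSS(IKI)))(KI(SK)(II(IS))(KKK(SSS(IKI))))
  step 4: KKK(SSS(IKI))(KI(SK)(II(IS))(KKK(SSS(IKI))))
  step 5: K(SSS(IKI))(KI(SK)(II(IS))(KKK(SSS(IKI))))
  step 6: SSS(IKI)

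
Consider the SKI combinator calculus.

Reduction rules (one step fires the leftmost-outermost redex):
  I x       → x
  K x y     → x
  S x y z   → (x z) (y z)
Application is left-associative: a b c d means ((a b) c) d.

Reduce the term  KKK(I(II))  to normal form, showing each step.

Answer: normal form = KI  (in 3 steps)

Derivation:
  start: KKK(I(II))
  step 1: K(I(II))
  step 2: K(II)
  step 3: KI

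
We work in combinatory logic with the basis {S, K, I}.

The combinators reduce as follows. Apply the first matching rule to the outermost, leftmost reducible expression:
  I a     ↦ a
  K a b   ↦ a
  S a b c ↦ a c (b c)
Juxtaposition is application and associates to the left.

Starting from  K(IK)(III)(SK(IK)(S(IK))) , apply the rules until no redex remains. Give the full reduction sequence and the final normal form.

Answer: normal form = K(SK)  (in 5 steps)

Working:
  start: K(IK)(III)(SK(IK)(S(IK)))
  →1  IK(SK(IK)(S(IK)))
  →2  K(SK(IK)(S(IK)))
  →3  K(K(S(IK))(IK(S(IK))))
  →4  K(S(IK))
  →5  K(SK)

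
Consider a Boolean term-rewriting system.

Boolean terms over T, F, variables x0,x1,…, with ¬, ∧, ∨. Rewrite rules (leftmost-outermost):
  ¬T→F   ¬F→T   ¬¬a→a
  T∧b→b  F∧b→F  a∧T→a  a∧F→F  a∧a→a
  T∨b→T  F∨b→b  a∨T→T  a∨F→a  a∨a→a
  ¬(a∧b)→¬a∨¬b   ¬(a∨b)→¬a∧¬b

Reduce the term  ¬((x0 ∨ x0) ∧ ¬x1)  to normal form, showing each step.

Answer: normal form = ¬x0 ∨ x1  (in 4 steps)

Working:
  start: ¬((x0 ∨ x0) ∧ ¬x1)
  →1  ¬(x0 ∨ x0) ∨ ¬¬x1
  →2  (¬x0 ∧ ¬x0) ∨ ¬¬x1
  →3  ¬x0 ∨ ¬¬x1
  →4  ¬x0 ∨ x1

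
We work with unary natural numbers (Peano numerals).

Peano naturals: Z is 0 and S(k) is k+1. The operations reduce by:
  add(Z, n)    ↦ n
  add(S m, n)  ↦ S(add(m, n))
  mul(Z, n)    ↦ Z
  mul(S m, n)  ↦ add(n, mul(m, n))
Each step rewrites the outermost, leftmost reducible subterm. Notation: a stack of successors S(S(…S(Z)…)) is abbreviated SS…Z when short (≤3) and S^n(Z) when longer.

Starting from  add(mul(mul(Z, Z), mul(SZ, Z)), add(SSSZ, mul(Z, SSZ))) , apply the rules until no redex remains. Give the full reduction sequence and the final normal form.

Answer: normal form = SSSZ  (in 8 steps)

Reduction:
  start: add(mul(mul(Z, Z), mul(SZ, Z)), add(SSSZ, mul(Z, SSZ)))
  →1  add(mul(Z, mul(SZ, Z)), add(SSSZ, mul(Z, SSZ)))
  →2  add(Z, add(SSSZ, mul(Z, SSZ)))
  →3  add(SSSZ, mul(Z, SSZ))
  →4  S(add(SSZ, mul(Z, SSZ)))
  →5  S(S(add(SZ, mul(Z, SSZ))))
  →6  S(S(S(add(Z, mul(Z, SSZ)))))
  →7  S(S(S(mul(Z, SSZ))))
  →8  SSSZ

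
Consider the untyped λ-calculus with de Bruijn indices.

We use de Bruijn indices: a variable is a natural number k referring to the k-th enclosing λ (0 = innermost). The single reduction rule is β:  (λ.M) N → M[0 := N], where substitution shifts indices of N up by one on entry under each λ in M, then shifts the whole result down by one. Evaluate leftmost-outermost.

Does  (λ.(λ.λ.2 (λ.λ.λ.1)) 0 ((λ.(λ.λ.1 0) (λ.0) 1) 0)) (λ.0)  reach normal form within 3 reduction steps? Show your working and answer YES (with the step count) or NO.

  start: (λ.(λ.λ.2 (λ.λ.λ.1)) 0 ((λ.(λ.λ.1 0) (λ.0) 1) 0)) (λ.0)
  [1] (λ.λ.(λ.0) (λ.λ.λ.1)) (λ.0) ((λ.(λ.λ.1 0) (λ.0) (λ.0)) (λ.0))
  [2] (λ.(λ.0) (λ.λ.λ.1)) ((λ.(λ.λ.1 0) (λ.0) (λ.0)) (λ.0))
  [3] (λ.0) (λ.λ.λ.1)

Answer: NO — after 3 steps the term is (λ.0) (λ.λ.λ.1), not yet normal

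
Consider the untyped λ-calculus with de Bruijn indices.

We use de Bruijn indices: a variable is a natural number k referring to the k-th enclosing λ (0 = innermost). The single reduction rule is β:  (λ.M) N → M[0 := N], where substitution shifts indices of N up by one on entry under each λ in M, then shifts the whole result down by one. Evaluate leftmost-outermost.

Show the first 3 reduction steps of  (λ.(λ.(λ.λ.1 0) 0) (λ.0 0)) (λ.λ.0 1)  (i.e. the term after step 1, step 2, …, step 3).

Answer: after 3 steps: λ.(λ.0 0) 0

Reduction:
  start: (λ.(λ.(λ.λ.1 0) 0) (λ.0 0)) (λ.λ.0 1)
  →1  (λ.(λ.λ.1 0) 0) (λ.0 0)
  →2  (λ.λ.1 0) (λ.0 0)
  →3  λ.(λ.0 0) 0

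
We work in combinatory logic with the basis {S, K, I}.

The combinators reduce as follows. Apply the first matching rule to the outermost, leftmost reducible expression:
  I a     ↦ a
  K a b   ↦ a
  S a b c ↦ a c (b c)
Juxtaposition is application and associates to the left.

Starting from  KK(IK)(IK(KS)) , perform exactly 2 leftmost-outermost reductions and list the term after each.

  start: KK(IK)(IK(KS))
  →1  K(IK(KS))
  →2  K(K(KS))

Answer: after 2 steps: K(K(KS))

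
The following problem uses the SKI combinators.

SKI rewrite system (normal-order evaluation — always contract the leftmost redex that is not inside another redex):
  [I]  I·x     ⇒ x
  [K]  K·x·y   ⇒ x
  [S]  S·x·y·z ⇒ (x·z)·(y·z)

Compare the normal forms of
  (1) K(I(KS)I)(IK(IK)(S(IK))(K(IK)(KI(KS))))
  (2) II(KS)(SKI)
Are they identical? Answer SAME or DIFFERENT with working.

Term A:
  start: K(I(KS)I)(IK(IK)(S(IK))(K(IK)(KI(KS))))
  [1] I(KS)I
  [2] KSI
  [3] S

Term B:
  start: II(KS)(SKI)
  [1] I(KS)(SKI)
  [2] KS(SKI)
  [3] S

Answer: SAME — A ⇓ S, B ⇓ S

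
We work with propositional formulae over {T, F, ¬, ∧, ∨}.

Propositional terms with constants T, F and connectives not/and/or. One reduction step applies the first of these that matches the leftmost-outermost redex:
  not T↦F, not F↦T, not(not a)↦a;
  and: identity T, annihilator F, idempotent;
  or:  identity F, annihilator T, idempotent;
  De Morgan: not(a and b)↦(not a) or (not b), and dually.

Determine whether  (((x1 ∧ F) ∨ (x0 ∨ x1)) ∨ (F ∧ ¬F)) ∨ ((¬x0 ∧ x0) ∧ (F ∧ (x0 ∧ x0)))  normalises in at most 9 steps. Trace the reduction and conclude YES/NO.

  start: (((x1 ∧ F) ∨ (x0 ∨ x1)) ∨ (F ∧ ¬F)) ∨ ((¬x0 ∧ x0) ∧ (F ∧ (x0 ∧ x0)))
  step 1: ((F ∨ (x0 ∨ x1)) ∨ (F ∧ ¬F)) ∨ ((¬x0 ∧ x0) ∧ (F ∧ (x0 ∧ x0)))
  step 2: ((x0 ∨ x1) ∨ (F ∧ ¬F)) ∨ ((¬x0 ∧ x0) ∧ (F ∧ (x0 ∧ x0)))
  step 3: ((x0 ∨ x1) ∨ F) ∨ ((¬x0 ∧ x0) ∧ (F ∧ (x0 ∧ x0)))
  step 4: (x0 ∨ x1) ∨ ((¬x0 ∧ x0) ∧ (F ∧ (x0 ∧ x0)))
  step 5: (x0 ∨ x1) ∨ ((¬x0 ∧ x0) ∧ F)
  step 6: (x0 ∨ x1) ∨ F
  step 7: x0 ∨ x1

Answer: YES — reaches normal form x0 ∨ x1 in 7 ≤ 9 steps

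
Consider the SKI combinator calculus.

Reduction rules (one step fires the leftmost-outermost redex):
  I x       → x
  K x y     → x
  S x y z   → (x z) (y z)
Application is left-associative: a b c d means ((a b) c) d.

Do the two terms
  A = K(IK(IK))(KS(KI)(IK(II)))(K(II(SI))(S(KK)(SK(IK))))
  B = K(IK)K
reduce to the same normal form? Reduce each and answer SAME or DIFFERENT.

Answer: SAME — A ⇓ K, B ⇓ K

Working:
Term A:
  start: K(IK(IK))(KS(KI)(IK(II)))(K(II(SI))(S(KK)(SK(IK))))
  →1  IK(IK)(K(II(SI))(S(KK)(SK(IK))))
  →2  K(IK)(K(II(SI))(S(KK)(SK(IK))))
  →3  IK
  →4  K

Term B:
  start: K(IK)K
  →1  IK
  →2  K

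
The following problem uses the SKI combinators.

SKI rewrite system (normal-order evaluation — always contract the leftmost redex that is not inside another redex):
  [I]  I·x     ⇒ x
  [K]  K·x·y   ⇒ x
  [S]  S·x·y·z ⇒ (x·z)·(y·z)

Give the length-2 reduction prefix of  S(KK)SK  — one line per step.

Answer: after 2 steps: K(SK)

Reduction:
  start: S(KK)SK
  step 1: KKK(SK)
  step 2: K(SK)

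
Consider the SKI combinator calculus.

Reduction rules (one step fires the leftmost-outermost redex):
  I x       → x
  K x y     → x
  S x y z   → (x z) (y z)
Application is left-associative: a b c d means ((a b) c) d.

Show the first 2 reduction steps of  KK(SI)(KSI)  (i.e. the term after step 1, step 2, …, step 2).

Answer: after 2 steps: KS

Working:
  start: KK(SI)(KSI)
  →1  K(KSI)
  →2  KS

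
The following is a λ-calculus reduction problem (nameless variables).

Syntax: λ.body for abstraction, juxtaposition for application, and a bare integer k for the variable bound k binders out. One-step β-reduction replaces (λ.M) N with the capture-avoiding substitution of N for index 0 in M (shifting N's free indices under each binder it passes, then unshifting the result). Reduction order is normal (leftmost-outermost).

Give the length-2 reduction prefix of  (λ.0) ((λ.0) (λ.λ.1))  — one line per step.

  start: (λ.0) ((λ.0) (λ.λ.1))
  →1  (λ.0) (λ.λ.1)
  →2  λ.λ.1

Answer: after 2 steps: λ.λ.1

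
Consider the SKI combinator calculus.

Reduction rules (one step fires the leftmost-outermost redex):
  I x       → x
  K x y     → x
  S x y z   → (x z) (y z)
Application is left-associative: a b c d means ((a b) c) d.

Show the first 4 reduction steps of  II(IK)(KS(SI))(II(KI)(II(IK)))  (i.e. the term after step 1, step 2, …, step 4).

Answer: after 4 steps: KS(SI)

Working:
  start: II(IK)(KS(SI))(II(KI)(II(IK)))
  →1  I(IK)(KS(SI))(II(KI)(II(IK)))
  →2  IK(KS(SI))(II(KI)(II(IK)))
  →3  K(KS(SI))(II(KI)(II(IK)))
  →4  KS(SI)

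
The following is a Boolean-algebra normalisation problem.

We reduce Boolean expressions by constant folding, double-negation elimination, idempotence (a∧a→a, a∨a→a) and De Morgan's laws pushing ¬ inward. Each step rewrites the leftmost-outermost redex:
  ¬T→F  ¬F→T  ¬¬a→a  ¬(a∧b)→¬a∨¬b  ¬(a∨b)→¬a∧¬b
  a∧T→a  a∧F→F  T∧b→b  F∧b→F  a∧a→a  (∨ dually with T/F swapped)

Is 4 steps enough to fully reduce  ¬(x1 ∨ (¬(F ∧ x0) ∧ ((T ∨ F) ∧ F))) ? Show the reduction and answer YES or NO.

Answer: NO — after 4 steps the term is ¬x1 ∧ (F ∨ ¬((T ∨ F) ∧ F)), not yet normal

Reduction:
  start: ¬(x1 ∨ (¬(F ∧ x0) ∧ ((T ∨ F) ∧ F)))
  step 1: ¬x1 ∧ ¬(¬(F ∧ x0) ∧ ((T ∨ F) ∧ F))
  step 2: ¬x1 ∧ (¬¬(F ∧ x0) ∨ ¬((T ∨ F) ∧ F))
  step 3: ¬x1 ∧ ((F ∧ x0) ∨ ¬((T ∨ F) ∧ F))
  step 4: ¬x1 ∧ (F ∨ ¬((T ∨ F) ∧ F))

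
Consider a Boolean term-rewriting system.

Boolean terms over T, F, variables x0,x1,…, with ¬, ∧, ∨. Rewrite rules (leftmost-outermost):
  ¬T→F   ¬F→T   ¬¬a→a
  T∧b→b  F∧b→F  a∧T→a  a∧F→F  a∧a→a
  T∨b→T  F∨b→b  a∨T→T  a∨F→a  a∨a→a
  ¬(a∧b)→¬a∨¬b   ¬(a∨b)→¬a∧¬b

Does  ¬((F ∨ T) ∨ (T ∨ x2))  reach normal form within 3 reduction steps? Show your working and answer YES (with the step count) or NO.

  start: ¬((F ∨ T) ∨ (T ∨ x2))
  step 1: ¬(F ∨ T) ∧ ¬(T ∨ x2)
  step 2: (¬F ∧ ¬T) ∧ ¬(T ∨ x2)
  step 3: (T ∧ ¬T) ∧ ¬(T ∨ x2)

Answer: NO — after 3 steps the term is (T ∧ ¬T) ∧ ¬(T ∨ x2), not yet normal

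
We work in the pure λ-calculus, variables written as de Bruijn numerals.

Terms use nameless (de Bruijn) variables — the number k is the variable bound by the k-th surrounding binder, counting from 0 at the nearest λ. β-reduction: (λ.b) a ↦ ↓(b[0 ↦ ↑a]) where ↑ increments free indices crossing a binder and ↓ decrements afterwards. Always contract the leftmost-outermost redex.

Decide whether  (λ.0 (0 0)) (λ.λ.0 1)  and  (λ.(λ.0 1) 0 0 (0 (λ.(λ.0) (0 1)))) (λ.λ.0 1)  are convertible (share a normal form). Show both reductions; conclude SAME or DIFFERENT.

Answer: SAME — A ⇓ λ.0 (λ.0 (λ.λ.0 1)), B ⇓ λ.0 (λ.0 (λ.λ.0 1))

Derivation:
Term A:
  start: (λ.0 (0 0)) (λ.λ.0 1)
  step 1: (λ.λ.0 1) ((λ.λ.0 1) (λ.λ.0 1))
  step 2: λ.0 ((λ.λ.0 1) (λ.λ.0 1))
  step 3: λ.0 (λ.0 (λ.λ.0 1))

Term B:
  start: (λ.(λ.0 1) 0 0 (0 (λ.(λ.0) (0 1)))) (λ.λ.0 1)
  step 1: (λ.0 (λ.λ.0 1)) (λ.λ.0 1) (λ.λ.0 1) ((λ.λ.0 1) (λ.(λ.0) (0 (λ.λ.0 1))))
  step 2: (λ.λ.0 1) (λ.λ.0 1) (λ.λ.0 1) ((λ.λ.0 1) (λ.(λ.0) (0 (λ.λ.0 1))))
  step 3: (λ.0 (λ.λ.0 1)) (λ.λ.0 1) ((λ.λ.0 1) (λ.(λ.0) (0 (λ.λ.0 1))))
  step 4: (λ.λ.0 1) (λ.λ.0 1) ((λ.λ.0 1) (λ.(λ.0) (0 (λ.λ.0 1))))
  step 5: (λ.0 (λ.λ.0 1)) ((λ.λ.0 1) (λ.(λ.0) (0 (λ.λ.0 1))))
  step 6: (λ.λ.0 1) (λ.(λ.0) (0 (λ.λ.0 1))) (λ.λ.0 1)
  step 7: (λ.0 (λ.(λ.0) (0 (λ.λ.0 1)))) (λ.λ.0 1)
  step 8: (λ.λ.0 1) (λ.(λ.0) (0 (λ.λ.0 1)))
  step 9: λ.0 (λ.(λ.0) (0 (λ.λ.0 1)))
  step 10: λ.0 (λ.0 (λ.λ.0 1))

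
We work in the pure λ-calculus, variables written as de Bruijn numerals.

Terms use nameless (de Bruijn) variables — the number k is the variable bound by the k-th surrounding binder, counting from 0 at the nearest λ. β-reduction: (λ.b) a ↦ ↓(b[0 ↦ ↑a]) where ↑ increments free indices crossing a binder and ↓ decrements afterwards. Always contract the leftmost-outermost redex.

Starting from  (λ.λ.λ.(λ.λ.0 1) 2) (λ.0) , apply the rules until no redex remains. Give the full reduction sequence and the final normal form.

  start: (λ.λ.λ.(λ.λ.0 1) 2) (λ.0)
  →1  λ.λ.(λ.λ.0 1) (λ.0)
  →2  λ.λ.λ.0 (λ.0)

Answer: normal form = λ.λ.λ.0 (λ.0)  (in 2 steps)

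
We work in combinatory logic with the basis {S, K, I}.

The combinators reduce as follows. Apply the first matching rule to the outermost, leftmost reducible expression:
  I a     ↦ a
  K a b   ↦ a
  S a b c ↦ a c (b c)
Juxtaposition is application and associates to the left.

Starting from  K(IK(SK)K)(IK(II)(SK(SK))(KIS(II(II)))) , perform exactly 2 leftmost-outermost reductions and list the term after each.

Answer: after 2 steps: K(SK)K

Derivation:
  start: K(IK(SK)K)(IK(II)(SK(SK))(KIS(II(II))))
  →1  IK(SK)K
  →2  K(SK)K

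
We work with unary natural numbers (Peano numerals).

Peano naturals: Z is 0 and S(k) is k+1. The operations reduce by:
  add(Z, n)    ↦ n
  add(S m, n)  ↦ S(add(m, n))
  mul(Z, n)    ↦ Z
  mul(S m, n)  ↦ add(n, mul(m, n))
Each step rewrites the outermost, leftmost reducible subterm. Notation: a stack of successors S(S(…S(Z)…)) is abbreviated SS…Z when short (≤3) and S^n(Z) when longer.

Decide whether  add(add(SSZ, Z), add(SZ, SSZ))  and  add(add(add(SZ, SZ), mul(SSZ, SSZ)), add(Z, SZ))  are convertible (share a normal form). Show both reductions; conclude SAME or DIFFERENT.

Term A:
  start: add(add(SSZ, Z), add(SZ, SSZ))
  →1  add(S(add(SZ, Z)), add(SZ, SSZ))
  →2  S(add(add(SZ, Z), add(SZ, SSZ)))
  →3  S(add(S(add(Z, Z)), add(SZ, SSZ)))
  →4  S(S(add(add(Z, Z), add(SZ, SSZ))))
  →5  S(S(add(Z, add(SZ, SSZ))))
  →6  S(S(add(SZ, SSZ)))
  →7  S(S(S(add(Z, SSZ))))
  →8  S^5(Z)

Term B:
  start: add(add(add(SZ, SZ), mul(SSZ, SSZ)), add(Z, SZ))
  →1  add(add(S(add(Z, SZ)), mul(SSZ, SSZ)), add(Z, SZ))
  →2  add(S(add(add(Z, SZ), mul(SSZ, SSZ))), add(Z, SZ))
  →3  S(add(add(add(Z, SZ), mul(SSZ, SSZ)), add(Z, SZ)))
  →4  S(add(add(SZ, mul(SSZ, SSZ)), add(Z, SZ)))
  →5  S(add(S(add(Z, mul(SSZ, SSZ))), add(Z, SZ)))
  →6  S(S(add(add(Z, mul(SSZ, SSZ)), add(Z, SZ))))
  →7  S(S(add(mul(SSZ, SSZ), add(Z, SZ))))
  →8  S(S(add(add(SSZ, mul(SZ, SSZ)), add(Z, SZ))))
  →9  S(S(add(S(add(SZ, mul(SZ, SSZ))), add(Z, SZ))))
  →10  S(S(S(add(add(SZ, mul(SZ, SSZ)), add(Z, SZ)))))
  →11  S(S(S(add(S(add(Z, mul(SZ, SSZ))), add(Z, SZ)))))
  →12  S(S(S(S(add(add(Z, mul(SZ, SSZ)), add(Z, SZ))))))
  →13  S(S(S(S(add(mul(SZ, SSZ), add(Z, SZ))))))
  →14  S(S(S(S(add(add(SSZ, mul(Z, SSZ)), add(Z, SZ))))))
  →15  S(S(S(S(add(S(add(SZ, mul(Z, SSZ))), add(Z, SZ))))))
  →16  S(S(S(S(S(add(add(SZ, mul(Z, SSZ)), add(Z, SZ)))))))
  →17  S(S(S(S(S(add(S(add(Z, mul(Z, SSZ))), add(Z, SZ)))))))
  →18  S(S(S(S(S(S(add(add(Z, mul(Z, SSZ)), add(Z, SZ))))))))
  →19  S(S(S(S(S(S(add(mul(Z, SSZ), add(Z, SZ))))))))
  →20  S(S(S(S(S(S(add(Z, add(Z, SZ))))))))
  →21  S(S(S(S(S(S(add(Z, SZ)))))))
  →22  S^7(Z)

Answer: DIFFERENT — A ⇓ S^5(Z), B ⇓ S^7(Z)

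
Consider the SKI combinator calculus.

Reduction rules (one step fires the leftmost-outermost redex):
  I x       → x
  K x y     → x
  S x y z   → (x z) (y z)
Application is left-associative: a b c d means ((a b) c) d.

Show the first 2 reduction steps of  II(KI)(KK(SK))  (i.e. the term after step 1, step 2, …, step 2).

Answer: after 2 steps: KI(KK(SK))

Reduction:
  start: II(KI)(KK(SK))
  step 1: I(KI)(KK(SK))
  step 2: KI(KK(SK))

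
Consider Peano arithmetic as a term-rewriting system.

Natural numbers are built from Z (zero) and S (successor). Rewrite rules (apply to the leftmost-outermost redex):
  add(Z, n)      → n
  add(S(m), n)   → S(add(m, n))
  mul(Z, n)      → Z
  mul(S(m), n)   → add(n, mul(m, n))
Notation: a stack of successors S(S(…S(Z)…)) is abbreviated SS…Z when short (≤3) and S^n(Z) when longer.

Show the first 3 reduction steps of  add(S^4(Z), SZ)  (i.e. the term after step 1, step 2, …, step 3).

  start: add(S^4(Z), SZ)
  →1  S(add(SSSZ, SZ))
  →2  S(S(add(SSZ, SZ)))
  →3  S(S(S(add(SZ, SZ))))

Answer: after 3 steps: S(S(S(add(SZ, SZ))))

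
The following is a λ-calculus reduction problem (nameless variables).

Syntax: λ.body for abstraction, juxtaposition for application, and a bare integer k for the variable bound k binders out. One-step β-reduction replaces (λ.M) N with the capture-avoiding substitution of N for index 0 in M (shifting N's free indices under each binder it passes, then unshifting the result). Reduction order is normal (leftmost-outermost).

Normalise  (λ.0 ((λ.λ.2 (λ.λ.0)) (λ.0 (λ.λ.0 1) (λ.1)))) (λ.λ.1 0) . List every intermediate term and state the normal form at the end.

  start: (λ.0 ((λ.λ.2 (λ.λ.0)) (λ.0 (λ.λ.0 1) (λ.1)))) (λ.λ.1 0)
  [1] (λ.λ.1 0) ((λ.λ.(λ.λ.1 0) (λ.λ.0)) (λ.0 (λ.λ.0 1) (λ.1)))
  [2] λ.(λ.λ.(λ.λ.1 0) (λ.λ.0)) (λ.0 (λ.λ.0 1) (λ.1)) 0
  [3] λ.(λ.(λ.λ.1 0) (λ.λ.0)) 0
  [4] λ.(λ.λ.1 0) (λ.λ.0)
  [5] λ.λ.(λ.λ.0) 0
  [6] λ.λ.λ.0

Answer: normal form = λ.λ.λ.0  (in 6 steps)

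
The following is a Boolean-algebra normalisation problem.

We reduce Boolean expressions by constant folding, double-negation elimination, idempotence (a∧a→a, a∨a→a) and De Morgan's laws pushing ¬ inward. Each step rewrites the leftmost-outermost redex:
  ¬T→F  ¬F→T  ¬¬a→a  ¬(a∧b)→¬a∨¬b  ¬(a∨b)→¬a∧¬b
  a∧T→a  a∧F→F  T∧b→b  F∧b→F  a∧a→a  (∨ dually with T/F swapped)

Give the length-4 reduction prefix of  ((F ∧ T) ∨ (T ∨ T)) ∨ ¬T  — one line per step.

Answer: after 4 steps: T

Derivation:
  start: ((F ∧ T) ∨ (T ∨ T)) ∨ ¬T
  [1] (F ∨ (T ∨ T)) ∨ ¬T
  [2] (T ∨ T) ∨ ¬T
  [3] T ∨ ¬T
  [4] T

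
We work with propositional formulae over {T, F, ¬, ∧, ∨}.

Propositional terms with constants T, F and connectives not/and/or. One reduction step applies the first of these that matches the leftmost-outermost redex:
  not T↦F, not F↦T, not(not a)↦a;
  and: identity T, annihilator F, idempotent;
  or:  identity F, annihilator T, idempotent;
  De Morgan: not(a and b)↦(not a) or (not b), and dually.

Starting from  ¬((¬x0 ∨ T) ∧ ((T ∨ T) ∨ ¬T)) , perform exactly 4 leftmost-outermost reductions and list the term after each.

  start: ¬((¬x0 ∨ T) ∧ ((T ∨ T) ∨ ¬T))
  [1] ¬(¬x0 ∨ T) ∨ ¬((T ∨ T) ∨ ¬T)
  [2] (¬¬x0 ∧ ¬T) ∨ ¬((T ∨ T) ∨ ¬T)
  [3] (x0 ∧ ¬T) ∨ ¬((T ∨ T) ∨ ¬T)
  [4] (x0 ∧ F) ∨ ¬((T ∨ T) ∨ ¬T)

Answer: after 4 steps: (x0 ∧ F) ∨ ¬((T ∨ T) ∨ ¬T)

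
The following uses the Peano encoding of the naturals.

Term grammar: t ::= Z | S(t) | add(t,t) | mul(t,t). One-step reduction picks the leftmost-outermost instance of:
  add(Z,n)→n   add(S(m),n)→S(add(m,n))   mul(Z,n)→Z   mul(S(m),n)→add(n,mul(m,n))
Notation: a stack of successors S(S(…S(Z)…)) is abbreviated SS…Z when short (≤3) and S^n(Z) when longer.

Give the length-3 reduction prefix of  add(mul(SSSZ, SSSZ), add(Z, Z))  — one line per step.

  start: add(mul(SSSZ, SSSZ), add(Z, Z))
  [1] add(add(SSSZ, mul(SSZ, SSSZ)), add(Z, Z))
  [2] add(S(add(SSZ, mul(SSZ, SSSZ))), add(Z, Z))
  [3] S(add(add(SSZ, mul(SSZ, SSSZ)), add(Z, Z)))

Answer: after 3 steps: S(add(add(SSZ, mul(SSZ, SSSZ)), add(Z, Z)))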